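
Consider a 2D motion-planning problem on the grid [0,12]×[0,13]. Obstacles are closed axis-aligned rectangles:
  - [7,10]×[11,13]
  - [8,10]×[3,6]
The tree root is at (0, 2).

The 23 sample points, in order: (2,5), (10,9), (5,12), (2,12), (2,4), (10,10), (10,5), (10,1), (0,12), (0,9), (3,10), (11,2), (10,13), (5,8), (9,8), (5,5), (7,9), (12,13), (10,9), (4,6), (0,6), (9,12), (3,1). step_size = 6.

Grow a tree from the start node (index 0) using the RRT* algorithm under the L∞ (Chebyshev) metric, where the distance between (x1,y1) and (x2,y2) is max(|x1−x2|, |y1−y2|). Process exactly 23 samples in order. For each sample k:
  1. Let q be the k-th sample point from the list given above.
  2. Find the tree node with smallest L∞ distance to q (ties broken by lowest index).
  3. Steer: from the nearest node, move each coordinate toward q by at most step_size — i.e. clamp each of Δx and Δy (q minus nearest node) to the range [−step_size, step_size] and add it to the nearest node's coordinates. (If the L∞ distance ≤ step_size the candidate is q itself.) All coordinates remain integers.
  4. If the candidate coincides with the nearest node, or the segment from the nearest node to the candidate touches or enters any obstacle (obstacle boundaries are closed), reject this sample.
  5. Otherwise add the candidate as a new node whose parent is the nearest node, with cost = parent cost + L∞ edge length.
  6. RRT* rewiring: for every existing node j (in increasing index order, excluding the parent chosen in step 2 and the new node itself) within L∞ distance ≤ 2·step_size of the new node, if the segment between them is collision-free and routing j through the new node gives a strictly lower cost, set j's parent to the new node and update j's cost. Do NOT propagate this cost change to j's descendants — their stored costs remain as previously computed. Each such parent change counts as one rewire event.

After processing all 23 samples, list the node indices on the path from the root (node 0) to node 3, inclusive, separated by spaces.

Path: 0 1 19 3

1. q=(2,5) nearest=0 d=3 new=(2,5) → add node 1 parent=0 cost=3
2. q=(10,9) nearest=1 d=8 new=(8,9) → add node 2 parent=1 cost=9
3. q=(5,12) nearest=2 d=3 new=(5,12) → add node 3 parent=2 cost=12
4. q=(2,12) nearest=3 d=3 new=(2,12) → add node 4 parent=3 cost=15
5. q=(2,4) nearest=1 d=1 new=(2,4) → add node 5 parent=1 cost=4; rewire 4→5 (12<15)
6. q=(10,10) nearest=2 d=2 new=(10,10) → add node 6 parent=2 cost=11
7. q=(10,5) nearest=2 d=4 new=(10,5) → blocked by [8,10]×[3,6], reject
8. q=(10,1) nearest=1 d=8 new=(8,1) → add node 7 parent=1 cost=9
9. q=(0,12) nearest=4 d=2 new=(0,12) → add node 8 parent=4 cost=14
10. q=(0,9) nearest=4 d=3 new=(0,9) → add node 9 parent=4 cost=15
11. q=(3,10) nearest=3 d=2 new=(3,10) → add node 10 parent=3 cost=14
12. q=(11,2) nearest=7 d=3 new=(11,2) → add node 11 parent=7 cost=12
13. q=(10,13) nearest=6 d=3 new=(10,13) → blocked by [7,10]×[11,13], reject
14. q=(5,8) nearest=10 d=2 new=(5,8) → add node 12 parent=10 cost=16
15. q=(9,8) nearest=2 d=1 new=(9,8) → add node 13 parent=2 cost=10; rewire 12→13 (14<16)
16. q=(5,5) nearest=1 d=3 new=(5,5) → add node 14 parent=1 cost=6; rewire 8→14 (13<14); rewire 9→14 (11<15); rewire 10→14 (11<14); rewire 12→14 (9<14)
17. q=(7,9) nearest=2 d=1 new=(7,9) → add node 15 parent=2 cost=10
18. q=(12,13) nearest=6 d=3 new=(12,13) → add node 16 parent=6 cost=14
19. q=(10,9) nearest=6 d=1 new=(10,9) → add node 17 parent=6 cost=12
20. q=(4,6) nearest=14 d=1 new=(4,6) → add node 18 parent=14 cost=7
21. q=(0,6) nearest=1 d=2 new=(0,6) → add node 19 parent=1 cost=5; rewire 3→19 (11<12); rewire 4→19 (11<12); rewire 8→19 (11<13); rewire 9→19 (8<11); rewire 10→19 (9<11)
22. q=(9,12) nearest=6 d=2 new=(9,12) → blocked by [7,10]×[11,13], reject
23. q=(3,1) nearest=0 d=3 new=(3,1) → add node 20 parent=0 cost=3; rewire 7→20 (8<9); rewire 11→20 (11<12); rewire 17→20 (11<12)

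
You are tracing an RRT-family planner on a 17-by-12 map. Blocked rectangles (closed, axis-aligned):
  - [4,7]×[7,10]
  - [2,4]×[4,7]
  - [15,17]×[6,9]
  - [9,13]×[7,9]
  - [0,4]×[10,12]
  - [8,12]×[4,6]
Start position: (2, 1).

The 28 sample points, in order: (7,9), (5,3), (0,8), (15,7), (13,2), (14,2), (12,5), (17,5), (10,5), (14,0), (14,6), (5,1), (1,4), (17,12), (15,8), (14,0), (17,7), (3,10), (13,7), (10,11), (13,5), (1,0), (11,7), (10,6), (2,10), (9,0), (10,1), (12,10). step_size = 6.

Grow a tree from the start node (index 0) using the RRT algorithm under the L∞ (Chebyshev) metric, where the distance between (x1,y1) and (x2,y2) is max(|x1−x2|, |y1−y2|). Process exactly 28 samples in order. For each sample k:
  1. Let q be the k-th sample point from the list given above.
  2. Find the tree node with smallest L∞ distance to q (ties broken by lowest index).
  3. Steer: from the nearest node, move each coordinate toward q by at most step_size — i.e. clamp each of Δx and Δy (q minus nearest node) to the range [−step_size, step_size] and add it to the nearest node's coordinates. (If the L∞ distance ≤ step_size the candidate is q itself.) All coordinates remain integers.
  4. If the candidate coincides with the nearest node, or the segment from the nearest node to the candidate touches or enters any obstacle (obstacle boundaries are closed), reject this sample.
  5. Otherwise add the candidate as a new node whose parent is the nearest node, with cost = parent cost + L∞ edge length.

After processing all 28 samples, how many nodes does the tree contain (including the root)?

1. q=(7,9) nearest=0 d=8 new=(7,7) → blocked by [4,7]×[7,10], reject
2. q=(5,3) nearest=0 d=3 new=(5,3) → add node 1 parent=0 cost=3
3. q=(0,8) nearest=1 d=5 new=(0,8) → blocked by [2,4]×[4,7], reject
4. q=(15,7) nearest=1 d=10 new=(11,7) → blocked by [9,13]×[7,9], reject
5. q=(13,2) nearest=1 d=8 new=(11,2) → add node 2 parent=1 cost=9
6. q=(14,2) nearest=2 d=3 new=(14,2) → add node 3 parent=2 cost=12
7. q=(12,5) nearest=2 d=3 new=(12,5) → blocked by [8,12]×[4,6], reject
8. q=(17,5) nearest=3 d=3 new=(17,5) → add node 4 parent=3 cost=15
9. q=(10,5) nearest=2 d=3 new=(10,5) → blocked by [8,12]×[4,6], reject
10. q=(14,0) nearest=3 d=2 new=(14,0) → add node 5 parent=3 cost=14
11. q=(14,6) nearest=4 d=3 new=(14,6) → add node 6 parent=4 cost=18
12. q=(5,1) nearest=1 d=2 new=(5,1) → add node 7 parent=1 cost=5
13. q=(1,4) nearest=0 d=3 new=(1,4) → add node 8 parent=0 cost=3
14. q=(17,12) nearest=6 d=6 new=(17,12) → blocked by [15,17]×[6,9], reject
15. q=(15,8) nearest=6 d=2 new=(15,8) → blocked by [15,17]×[6,9], reject
16. q=(14,0) nearest=5 d=0 → coincident, reject
17. q=(17,7) nearest=4 d=2 new=(17,7) → blocked by [15,17]×[6,9], reject
18. q=(3,10) nearest=8 d=6 new=(3,10) → blocked by [2,4]×[4,7], reject
19. q=(13,7) nearest=6 d=1 new=(13,7) → blocked by [9,13]×[7,9], reject
20. q=(10,11) nearest=6 d=5 new=(10,11) → blocked by [9,13]×[7,9], reject
21. q=(13,5) nearest=6 d=1 new=(13,5) → add node 9 parent=6 cost=19
22. q=(1,0) nearest=0 d=1 new=(1,0) → add node 10 parent=0 cost=1
23. q=(11,7) nearest=9 d=2 new=(11,7) → blocked by [9,13]×[7,9], reject
24. q=(10,6) nearest=9 d=3 new=(10,6) → blocked by [8,12]×[4,6], reject
25. q=(2,10) nearest=8 d=6 new=(2,10) → blocked by [0,4]×[10,12], reject
26. q=(9,0) nearest=2 d=2 new=(9,0) → add node 11 parent=2 cost=11
27. q=(10,1) nearest=2 d=1 new=(10,1) → add node 12 parent=2 cost=10
28. q=(12,10) nearest=6 d=4 new=(12,10) → blocked by [9,13]×[7,9], reject

Node count: 13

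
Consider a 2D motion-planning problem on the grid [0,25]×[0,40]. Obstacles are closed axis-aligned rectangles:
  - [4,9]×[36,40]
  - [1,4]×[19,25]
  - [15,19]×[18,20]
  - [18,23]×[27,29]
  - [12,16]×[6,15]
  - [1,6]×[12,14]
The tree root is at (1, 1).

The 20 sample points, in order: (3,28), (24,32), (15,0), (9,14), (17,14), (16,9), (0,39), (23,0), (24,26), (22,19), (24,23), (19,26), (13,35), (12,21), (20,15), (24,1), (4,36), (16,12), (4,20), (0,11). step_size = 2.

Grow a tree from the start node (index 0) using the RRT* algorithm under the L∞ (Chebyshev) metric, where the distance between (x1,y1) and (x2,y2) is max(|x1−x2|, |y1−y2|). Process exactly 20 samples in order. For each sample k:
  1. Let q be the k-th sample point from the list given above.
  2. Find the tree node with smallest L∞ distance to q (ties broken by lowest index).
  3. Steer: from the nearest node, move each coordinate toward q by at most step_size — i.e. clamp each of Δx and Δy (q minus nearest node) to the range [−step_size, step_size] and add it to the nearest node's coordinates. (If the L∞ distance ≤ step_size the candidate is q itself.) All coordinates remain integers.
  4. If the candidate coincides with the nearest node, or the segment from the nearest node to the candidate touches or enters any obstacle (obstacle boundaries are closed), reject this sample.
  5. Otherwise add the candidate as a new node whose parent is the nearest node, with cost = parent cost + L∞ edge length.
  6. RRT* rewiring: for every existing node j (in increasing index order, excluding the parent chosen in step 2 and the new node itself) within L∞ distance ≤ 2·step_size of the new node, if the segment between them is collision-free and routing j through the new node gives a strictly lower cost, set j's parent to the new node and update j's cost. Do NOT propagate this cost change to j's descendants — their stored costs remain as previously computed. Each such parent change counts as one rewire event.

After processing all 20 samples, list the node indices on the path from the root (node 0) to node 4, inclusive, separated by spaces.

1. q=(3,28) nearest=0 d=27 new=(3,3) → add node 1 parent=0 cost=2
2. q=(24,32) nearest=1 d=29 new=(5,5) → add node 2 parent=1 cost=4
3. q=(15,0) nearest=2 d=10 new=(7,3) → add node 3 parent=2 cost=6
4. q=(9,14) nearest=2 d=9 new=(7,7) → add node 4 parent=2 cost=6
5. q=(17,14) nearest=4 d=10 new=(9,9) → add node 5 parent=4 cost=8
6. q=(16,9) nearest=5 d=7 new=(11,9) → add node 6 parent=5 cost=10
7. q=(0,39) nearest=5 d=30 new=(7,11) → add node 7 parent=5 cost=10
8. q=(23,0) nearest=6 d=12 new=(13,7) → blocked by [12,16]×[6,15], reject
9. q=(24,26) nearest=5 d=17 new=(11,11) → add node 8 parent=5 cost=10
10. q=(22,19) nearest=6 d=11 new=(13,11) → blocked by [12,16]×[6,15], reject
11. q=(24,23) nearest=8 d=13 new=(13,13) → blocked by [12,16]×[6,15], reject
12. q=(19,26) nearest=7 d=15 new=(9,13) → add node 9 parent=7 cost=12
13. q=(13,35) nearest=9 d=22 new=(11,15) → add node 10 parent=9 cost=14
14. q=(12,21) nearest=10 d=6 new=(12,17) → add node 11 parent=10 cost=16
15. q=(20,15) nearest=11 d=8 new=(14,15) → blocked by [12,16]×[6,15], reject
16. q=(24,1) nearest=6 d=13 new=(13,7) → blocked by [12,16]×[6,15], reject
17. q=(4,36) nearest=11 d=19 new=(10,19) → add node 12 parent=11 cost=18
18. q=(16,12) nearest=6 d=5 new=(13,11) → blocked by [12,16]×[6,15], reject
19. q=(4,20) nearest=12 d=6 new=(8,20) → add node 13 parent=12 cost=20
20. q=(0,11) nearest=2 d=6 new=(3,7) → add node 14 parent=2 cost=6

Path: 0 1 2 4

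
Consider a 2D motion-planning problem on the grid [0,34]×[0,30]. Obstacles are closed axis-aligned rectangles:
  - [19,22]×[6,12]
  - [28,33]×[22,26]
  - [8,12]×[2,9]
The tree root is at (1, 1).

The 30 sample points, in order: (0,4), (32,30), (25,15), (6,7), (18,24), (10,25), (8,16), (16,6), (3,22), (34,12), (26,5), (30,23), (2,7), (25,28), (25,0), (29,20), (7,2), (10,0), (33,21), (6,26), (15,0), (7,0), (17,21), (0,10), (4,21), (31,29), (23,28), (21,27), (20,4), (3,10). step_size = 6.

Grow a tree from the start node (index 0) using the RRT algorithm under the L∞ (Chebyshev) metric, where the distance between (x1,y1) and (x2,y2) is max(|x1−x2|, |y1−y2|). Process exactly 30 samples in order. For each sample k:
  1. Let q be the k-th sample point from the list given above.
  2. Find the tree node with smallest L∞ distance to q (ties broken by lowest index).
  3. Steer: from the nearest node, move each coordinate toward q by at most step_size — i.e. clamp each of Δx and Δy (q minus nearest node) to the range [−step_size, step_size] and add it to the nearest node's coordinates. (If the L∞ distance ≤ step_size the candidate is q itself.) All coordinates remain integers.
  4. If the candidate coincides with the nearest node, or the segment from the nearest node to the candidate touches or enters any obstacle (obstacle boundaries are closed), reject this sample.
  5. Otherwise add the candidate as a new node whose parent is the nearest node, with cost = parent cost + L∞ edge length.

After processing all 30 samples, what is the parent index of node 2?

1. q=(0,4) nearest=0 d=3 new=(0,4) → add node 1 parent=0 cost=3
2. q=(32,30) nearest=0 d=31 new=(7,7) → add node 2 parent=0 cost=6
3. q=(25,15) nearest=2 d=18 new=(13,13) → blocked by [8,12]×[2,9], reject
4. q=(6,7) nearest=2 d=1 new=(6,7) → add node 3 parent=2 cost=7
5. q=(18,24) nearest=2 d=17 new=(13,13) → blocked by [8,12]×[2,9], reject
6. q=(10,25) nearest=2 d=18 new=(10,13) → blocked by [8,12]×[2,9], reject
7. q=(8,16) nearest=2 d=9 new=(8,13) → add node 4 parent=2 cost=12
8. q=(16,6) nearest=4 d=8 new=(14,7) → blocked by [8,12]×[2,9], reject
9. q=(3,22) nearest=4 d=9 new=(3,19) → add node 5 parent=4 cost=18
10. q=(34,12) nearest=4 d=26 new=(14,12) → add node 6 parent=4 cost=18
11. q=(26,5) nearest=6 d=12 new=(20,6) → blocked by [19,22]×[6,12], reject
12. q=(30,23) nearest=6 d=16 new=(20,18) → add node 7 parent=6 cost=24
13. q=(2,7) nearest=1 d=3 new=(2,7) → add node 8 parent=1 cost=6
14. q=(25,28) nearest=7 d=10 new=(25,24) → add node 9 parent=7 cost=30
15. q=(25,0) nearest=6 d=12 new=(20,6) → blocked by [19,22]×[6,12], reject
16. q=(29,20) nearest=9 d=4 new=(29,20) → add node 10 parent=9 cost=34
17. q=(7,2) nearest=2 d=5 new=(7,2) → add node 11 parent=2 cost=11
18. q=(10,0) nearest=11 d=3 new=(10,0) → add node 12 parent=11 cost=14
19. q=(33,21) nearest=10 d=4 new=(33,21) → add node 13 parent=10 cost=38
20. q=(6,26) nearest=5 d=7 new=(6,25) → add node 14 parent=5 cost=24
21. q=(15,0) nearest=12 d=5 new=(15,0) → add node 15 parent=12 cost=19
22. q=(7,0) nearest=11 d=2 new=(7,0) → add node 16 parent=11 cost=13
23. q=(17,21) nearest=7 d=3 new=(17,21) → add node 17 parent=7 cost=27
24. q=(0,10) nearest=8 d=3 new=(0,10) → add node 18 parent=8 cost=9
25. q=(4,21) nearest=5 d=2 new=(4,21) → add node 19 parent=5 cost=20
26. q=(31,29) nearest=9 d=6 new=(31,29) → add node 20 parent=9 cost=36
27. q=(23,28) nearest=9 d=4 new=(23,28) → add node 21 parent=9 cost=34
28. q=(21,27) nearest=21 d=2 new=(21,27) → add node 22 parent=21 cost=36
29. q=(20,4) nearest=15 d=5 new=(20,4) → add node 23 parent=15 cost=24
30. q=(3,10) nearest=3 d=3 new=(3,10) → add node 24 parent=3 cost=10

Parent of node 2: 0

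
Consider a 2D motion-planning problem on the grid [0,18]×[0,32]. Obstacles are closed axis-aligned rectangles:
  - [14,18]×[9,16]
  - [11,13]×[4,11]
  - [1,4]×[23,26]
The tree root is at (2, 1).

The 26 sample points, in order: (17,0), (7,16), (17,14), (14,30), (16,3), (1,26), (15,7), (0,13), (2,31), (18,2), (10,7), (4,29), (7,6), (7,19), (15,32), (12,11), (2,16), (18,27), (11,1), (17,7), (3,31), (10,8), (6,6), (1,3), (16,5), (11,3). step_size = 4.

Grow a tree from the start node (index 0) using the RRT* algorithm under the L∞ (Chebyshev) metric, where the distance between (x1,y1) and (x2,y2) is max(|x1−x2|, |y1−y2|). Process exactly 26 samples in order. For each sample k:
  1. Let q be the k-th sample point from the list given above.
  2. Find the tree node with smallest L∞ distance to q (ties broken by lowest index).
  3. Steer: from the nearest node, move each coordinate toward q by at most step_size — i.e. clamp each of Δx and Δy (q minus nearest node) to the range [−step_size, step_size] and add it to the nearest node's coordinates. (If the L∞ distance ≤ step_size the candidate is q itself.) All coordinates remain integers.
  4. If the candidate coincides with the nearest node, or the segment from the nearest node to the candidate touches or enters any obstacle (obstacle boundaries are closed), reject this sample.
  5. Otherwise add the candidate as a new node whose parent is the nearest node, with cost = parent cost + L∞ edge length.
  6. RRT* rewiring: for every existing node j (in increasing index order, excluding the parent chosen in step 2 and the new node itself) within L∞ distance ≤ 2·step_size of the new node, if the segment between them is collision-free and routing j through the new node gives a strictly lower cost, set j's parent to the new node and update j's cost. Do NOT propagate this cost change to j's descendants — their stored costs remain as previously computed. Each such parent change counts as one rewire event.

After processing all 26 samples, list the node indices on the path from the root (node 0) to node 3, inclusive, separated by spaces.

Path: 0 2 3

1. q=(17,0) nearest=0 d=15 new=(6,0) → add node 1 parent=0 cost=4
2. q=(7,16) nearest=0 d=15 new=(6,5) → add node 2 parent=0 cost=4
3. q=(17,14) nearest=2 d=11 new=(10,9) → add node 3 parent=2 cost=8
4. q=(14,30) nearest=3 d=21 new=(14,13) → blocked by [14,18]×[9,16], reject
5. q=(16,3) nearest=3 d=6 new=(14,5) → blocked by [11,13]×[4,11], reject
6. q=(1,26) nearest=3 d=17 new=(6,13) → add node 4 parent=3 cost=12
7. q=(15,7) nearest=3 d=5 new=(14,7) → blocked by [11,13]×[4,11], reject
8. q=(0,13) nearest=4 d=6 new=(2,13) → add node 5 parent=4 cost=16
9. q=(2,31) nearest=4 d=18 new=(2,17) → add node 6 parent=4 cost=16
10. q=(18,2) nearest=3 d=8 new=(14,5) → blocked by [11,13]×[4,11], reject
11. q=(10,7) nearest=3 d=2 new=(10,7) → add node 7 parent=3 cost=10
12. q=(4,29) nearest=6 d=12 new=(4,21) → add node 8 parent=6 cost=20
13. q=(7,6) nearest=2 d=1 new=(7,6) → add node 9 parent=2 cost=5; rewire 5→9 (12<16); rewire 7→9 (8<10)
14. q=(7,19) nearest=8 d=3 new=(7,19) → add node 10 parent=8 cost=23
15. q=(15,32) nearest=8 d=11 new=(8,25) → add node 11 parent=8 cost=24
16. q=(12,11) nearest=3 d=2 new=(12,11) → blocked by [11,13]×[4,11], reject
17. q=(2,16) nearest=6 d=1 new=(2,16) → add node 12 parent=6 cost=17; rewire 10→12 (22<23)
18. q=(18,27) nearest=11 d=10 new=(12,27) → add node 13 parent=11 cost=28
19. q=(11,1) nearest=1 d=5 new=(10,1) → add node 14 parent=1 cost=8
20. q=(17,7) nearest=3 d=7 new=(14,7) → blocked by [11,13]×[4,11], reject
21. q=(3,31) nearest=11 d=6 new=(4,29) → add node 15 parent=11 cost=28
22. q=(10,8) nearest=3 d=1 new=(10,8) → add node 16 parent=3 cost=9
23. q=(6,6) nearest=2 d=1 new=(6,6) → add node 17 parent=2 cost=5
24. q=(1,3) nearest=0 d=2 new=(1,3) → add node 18 parent=0 cost=2
25. q=(16,5) nearest=3 d=6 new=(14,5) → blocked by [11,13]×[4,11], reject
26. q=(11,3) nearest=14 d=2 new=(11,3) → add node 19 parent=14 cost=10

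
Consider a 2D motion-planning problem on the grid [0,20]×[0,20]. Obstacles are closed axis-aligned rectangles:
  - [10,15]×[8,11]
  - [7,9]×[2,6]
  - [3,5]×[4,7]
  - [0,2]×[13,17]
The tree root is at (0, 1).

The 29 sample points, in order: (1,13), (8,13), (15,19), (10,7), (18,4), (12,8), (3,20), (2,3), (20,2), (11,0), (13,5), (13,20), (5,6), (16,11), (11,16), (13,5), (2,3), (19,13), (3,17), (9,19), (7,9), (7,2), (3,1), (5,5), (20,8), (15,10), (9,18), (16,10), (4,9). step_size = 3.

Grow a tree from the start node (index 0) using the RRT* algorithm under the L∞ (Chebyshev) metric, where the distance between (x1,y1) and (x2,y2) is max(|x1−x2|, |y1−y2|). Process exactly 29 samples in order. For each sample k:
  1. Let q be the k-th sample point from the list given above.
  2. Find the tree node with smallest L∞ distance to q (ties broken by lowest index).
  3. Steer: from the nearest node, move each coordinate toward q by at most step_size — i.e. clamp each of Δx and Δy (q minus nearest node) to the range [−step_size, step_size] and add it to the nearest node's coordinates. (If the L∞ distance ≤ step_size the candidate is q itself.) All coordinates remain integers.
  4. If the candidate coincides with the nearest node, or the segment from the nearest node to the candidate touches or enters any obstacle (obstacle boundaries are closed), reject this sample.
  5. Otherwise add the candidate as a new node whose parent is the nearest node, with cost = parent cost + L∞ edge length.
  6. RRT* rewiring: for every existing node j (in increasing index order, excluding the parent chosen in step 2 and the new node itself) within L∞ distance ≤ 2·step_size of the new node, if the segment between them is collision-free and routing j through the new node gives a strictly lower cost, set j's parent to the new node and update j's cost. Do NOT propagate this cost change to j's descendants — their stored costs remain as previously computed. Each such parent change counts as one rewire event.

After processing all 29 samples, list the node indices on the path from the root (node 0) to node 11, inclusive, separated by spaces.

Path: 0 1 2 3 4 5 6 8 11

1. q=(1,13) nearest=0 d=12 new=(1,4) → add node 1 parent=0 cost=3
2. q=(8,13) nearest=1 d=9 new=(4,7) → blocked by [3,5]×[4,7], reject
3. q=(15,19) nearest=1 d=15 new=(4,7) → blocked by [3,5]×[4,7], reject
4. q=(10,7) nearest=1 d=9 new=(4,7) → blocked by [3,5]×[4,7], reject
5. q=(18,4) nearest=1 d=17 new=(4,4) → blocked by [3,5]×[4,7], reject
6. q=(12,8) nearest=1 d=11 new=(4,7) → blocked by [3,5]×[4,7], reject
7. q=(3,20) nearest=1 d=16 new=(3,7) → blocked by [3,5]×[4,7], reject
8. q=(2,3) nearest=1 d=1 new=(2,3) → add node 2 parent=1 cost=4
9. q=(20,2) nearest=2 d=18 new=(5,2) → add node 3 parent=2 cost=7
10. q=(11,0) nearest=3 d=6 new=(8,0) → add node 4 parent=3 cost=10
11. q=(13,5) nearest=4 d=5 new=(11,3) → add node 5 parent=4 cost=13
12. q=(13,20) nearest=1 d=16 new=(4,7) → blocked by [3,5]×[4,7], reject
13. q=(5,6) nearest=2 d=3 new=(5,6) → blocked by [3,5]×[4,7], reject
14. q=(16,11) nearest=5 d=8 new=(14,6) → add node 6 parent=5 cost=16
15. q=(11,16) nearest=6 d=10 new=(11,9) → blocked by [10,15]×[8,11], reject
16. q=(13,5) nearest=6 d=1 new=(13,5) → add node 7 parent=6 cost=17
17. q=(2,3) nearest=2 d=0 → coincident, reject
18. q=(19,13) nearest=6 d=7 new=(17,9) → add node 8 parent=6 cost=19
19. q=(3,17) nearest=6 d=11 new=(11,9) → blocked by [10,15]×[8,11], reject
20. q=(9,19) nearest=8 d=10 new=(14,12) → blocked by [10,15]×[8,11], reject
21. q=(7,9) nearest=1 d=6 new=(4,7) → blocked by [3,5]×[4,7], reject
22. q=(7,2) nearest=3 d=2 new=(7,2) → blocked by [7,9]×[2,6], reject
23. q=(3,1) nearest=2 d=2 new=(3,1) → add node 9 parent=2 cost=6
24. q=(5,5) nearest=2 d=3 new=(5,5) → blocked by [3,5]×[4,7], reject
25. q=(20,8) nearest=8 d=3 new=(20,8) → add node 10 parent=8 cost=22
26. q=(15,10) nearest=8 d=2 new=(15,10) → blocked by [10,15]×[8,11], reject
27. q=(9,18) nearest=8 d=9 new=(14,12) → blocked by [10,15]×[8,11], reject
28. q=(16,10) nearest=8 d=1 new=(16,10) → add node 11 parent=8 cost=20
29. q=(4,9) nearest=1 d=5 new=(4,7) → blocked by [3,5]×[4,7], reject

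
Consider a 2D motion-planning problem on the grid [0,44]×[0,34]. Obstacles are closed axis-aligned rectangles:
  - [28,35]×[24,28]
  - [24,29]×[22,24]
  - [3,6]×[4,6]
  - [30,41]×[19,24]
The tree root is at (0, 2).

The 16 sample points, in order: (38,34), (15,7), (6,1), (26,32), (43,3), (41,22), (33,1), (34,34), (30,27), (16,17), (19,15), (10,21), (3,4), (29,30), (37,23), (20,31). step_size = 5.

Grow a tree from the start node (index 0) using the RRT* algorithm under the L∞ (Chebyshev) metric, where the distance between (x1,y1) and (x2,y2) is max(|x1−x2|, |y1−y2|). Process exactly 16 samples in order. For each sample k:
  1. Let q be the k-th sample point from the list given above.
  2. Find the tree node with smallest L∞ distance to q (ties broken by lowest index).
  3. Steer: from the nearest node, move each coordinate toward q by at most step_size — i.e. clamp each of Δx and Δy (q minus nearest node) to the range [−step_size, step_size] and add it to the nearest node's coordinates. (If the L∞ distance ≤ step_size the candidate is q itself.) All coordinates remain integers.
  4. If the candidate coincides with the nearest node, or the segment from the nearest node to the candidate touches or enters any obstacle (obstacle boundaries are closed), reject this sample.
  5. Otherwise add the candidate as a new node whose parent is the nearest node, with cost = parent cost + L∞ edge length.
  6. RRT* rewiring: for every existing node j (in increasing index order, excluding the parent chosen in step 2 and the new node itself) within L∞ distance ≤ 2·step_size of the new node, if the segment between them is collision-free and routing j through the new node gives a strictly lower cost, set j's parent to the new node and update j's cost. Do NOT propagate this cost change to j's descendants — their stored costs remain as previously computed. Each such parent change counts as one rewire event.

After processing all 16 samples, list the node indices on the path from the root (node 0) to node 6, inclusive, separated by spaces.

Path: 0 1 2 3 5 6

1. q=(38,34) nearest=0 d=38 new=(5,7) → blocked by [3,6]×[4,6], reject
2. q=(15,7) nearest=0 d=15 new=(5,7) → blocked by [3,6]×[4,6], reject
3. q=(6,1) nearest=0 d=6 new=(5,1) → add node 1 parent=0 cost=5
4. q=(26,32) nearest=0 d=30 new=(5,7) → blocked by [3,6]×[4,6], reject
5. q=(43,3) nearest=1 d=38 new=(10,3) → add node 2 parent=1 cost=10
6. q=(41,22) nearest=2 d=31 new=(15,8) → add node 3 parent=2 cost=15
7. q=(33,1) nearest=3 d=18 new=(20,3) → add node 4 parent=3 cost=20
8. q=(34,34) nearest=3 d=26 new=(20,13) → add node 5 parent=3 cost=20
9. q=(30,27) nearest=5 d=14 new=(25,18) → add node 6 parent=5 cost=25
10. q=(16,17) nearest=5 d=4 new=(16,17) → add node 7 parent=5 cost=24
11. q=(19,15) nearest=5 d=2 new=(19,15) → add node 8 parent=5 cost=22
12. q=(10,21) nearest=7 d=6 new=(11,21) → add node 9 parent=7 cost=29
13. q=(3,4) nearest=0 d=3 new=(3,4) → blocked by [3,6]×[4,6], reject
14. q=(29,30) nearest=6 d=12 new=(29,23) → blocked by [24,29]×[22,24], reject
15. q=(37,23) nearest=6 d=12 new=(30,23) → blocked by [24,29]×[22,24], reject
16. q=(20,31) nearest=9 d=10 new=(16,26) → add node 10 parent=9 cost=34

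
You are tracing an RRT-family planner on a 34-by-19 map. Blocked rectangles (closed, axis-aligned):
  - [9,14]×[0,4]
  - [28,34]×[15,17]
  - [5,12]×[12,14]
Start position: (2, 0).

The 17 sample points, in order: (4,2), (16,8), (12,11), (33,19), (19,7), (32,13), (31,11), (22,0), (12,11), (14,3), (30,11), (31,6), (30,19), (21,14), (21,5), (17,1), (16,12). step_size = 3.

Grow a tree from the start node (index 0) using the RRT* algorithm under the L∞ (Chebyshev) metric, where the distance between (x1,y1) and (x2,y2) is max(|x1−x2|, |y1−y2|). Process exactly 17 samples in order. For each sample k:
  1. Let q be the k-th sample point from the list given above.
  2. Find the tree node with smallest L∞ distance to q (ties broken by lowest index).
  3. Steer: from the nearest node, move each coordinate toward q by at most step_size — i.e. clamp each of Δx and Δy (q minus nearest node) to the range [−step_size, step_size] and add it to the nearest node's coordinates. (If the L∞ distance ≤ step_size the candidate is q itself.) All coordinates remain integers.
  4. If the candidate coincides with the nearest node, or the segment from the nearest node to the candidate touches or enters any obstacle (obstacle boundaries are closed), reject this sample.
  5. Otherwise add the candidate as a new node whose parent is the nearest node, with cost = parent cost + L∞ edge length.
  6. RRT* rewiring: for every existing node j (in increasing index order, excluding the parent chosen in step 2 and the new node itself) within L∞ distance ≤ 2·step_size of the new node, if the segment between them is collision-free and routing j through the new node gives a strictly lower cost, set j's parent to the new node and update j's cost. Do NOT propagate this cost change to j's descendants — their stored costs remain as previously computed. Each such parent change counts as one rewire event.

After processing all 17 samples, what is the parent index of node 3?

1. q=(4,2) nearest=0 d=2 new=(4,2) → add node 1 parent=0 cost=2
2. q=(16,8) nearest=1 d=12 new=(7,5) → add node 2 parent=1 cost=5
3. q=(12,11) nearest=2 d=6 new=(10,8) → add node 3 parent=2 cost=8
4. q=(33,19) nearest=3 d=23 new=(13,11) → add node 4 parent=3 cost=11
5. q=(19,7) nearest=4 d=6 new=(16,8) → add node 5 parent=4 cost=14
6. q=(32,13) nearest=5 d=16 new=(19,11) → add node 6 parent=5 cost=17
7. q=(31,11) nearest=6 d=12 new=(22,11) → add node 7 parent=6 cost=20
8. q=(22,0) nearest=5 d=8 new=(19,5) → add node 8 parent=5 cost=17
9. q=(12,11) nearest=4 d=1 new=(12,11) → add node 9 parent=4 cost=12
10. q=(14,3) nearest=3 d=5 new=(13,5) → add node 10 parent=3 cost=11
11. q=(30,11) nearest=7 d=8 new=(25,11) → add node 11 parent=7 cost=23
12. q=(31,6) nearest=11 d=6 new=(28,8) → add node 12 parent=11 cost=26
13. q=(30,19) nearest=7 d=8 new=(25,14) → add node 13 parent=7 cost=23
14. q=(21,14) nearest=6 d=3 new=(21,14) → add node 14 parent=6 cost=20
15. q=(21,5) nearest=8 d=2 new=(21,5) → add node 15 parent=8 cost=19
16. q=(17,1) nearest=8 d=4 new=(17,2) → add node 16 parent=8 cost=20
17. q=(16,12) nearest=4 d=3 new=(16,12) → add node 17 parent=4 cost=14; rewire 14→17 (19<20)

Parent of node 3: 2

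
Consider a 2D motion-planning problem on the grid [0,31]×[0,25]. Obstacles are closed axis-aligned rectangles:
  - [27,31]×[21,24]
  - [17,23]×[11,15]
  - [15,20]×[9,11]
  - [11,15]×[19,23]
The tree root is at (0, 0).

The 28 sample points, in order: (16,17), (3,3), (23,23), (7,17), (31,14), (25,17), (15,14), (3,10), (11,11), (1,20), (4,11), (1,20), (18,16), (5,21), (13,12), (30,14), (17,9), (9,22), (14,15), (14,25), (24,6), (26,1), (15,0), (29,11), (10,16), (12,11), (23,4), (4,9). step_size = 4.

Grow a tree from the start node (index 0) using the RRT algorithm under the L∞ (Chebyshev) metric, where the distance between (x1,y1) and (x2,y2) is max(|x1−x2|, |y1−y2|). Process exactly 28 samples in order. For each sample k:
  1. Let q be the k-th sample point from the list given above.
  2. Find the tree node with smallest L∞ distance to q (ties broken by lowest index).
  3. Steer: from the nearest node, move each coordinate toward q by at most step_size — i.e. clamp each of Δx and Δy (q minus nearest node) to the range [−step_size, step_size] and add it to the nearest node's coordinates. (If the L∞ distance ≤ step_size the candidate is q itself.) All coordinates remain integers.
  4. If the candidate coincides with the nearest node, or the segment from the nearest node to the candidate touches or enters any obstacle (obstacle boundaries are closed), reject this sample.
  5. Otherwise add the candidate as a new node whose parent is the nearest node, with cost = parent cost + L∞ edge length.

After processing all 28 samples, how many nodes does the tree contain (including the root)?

Node count: 23

1. q=(16,17) nearest=0 d=17 new=(4,4) → add node 1 parent=0 cost=4
2. q=(3,3) nearest=1 d=1 new=(3,3) → add node 2 parent=1 cost=5
3. q=(23,23) nearest=1 d=19 new=(8,8) → add node 3 parent=1 cost=8
4. q=(7,17) nearest=3 d=9 new=(7,12) → add node 4 parent=3 cost=12
5. q=(31,14) nearest=3 d=23 new=(12,12) → add node 5 parent=3 cost=12
6. q=(25,17) nearest=5 d=13 new=(16,16) → add node 6 parent=5 cost=16
7. q=(15,14) nearest=6 d=2 new=(15,14) → add node 7 parent=6 cost=18
8. q=(3,10) nearest=4 d=4 new=(3,10) → add node 8 parent=4 cost=16
9. q=(11,11) nearest=5 d=1 new=(11,11) → add node 9 parent=5 cost=13
10. q=(1,20) nearest=4 d=8 new=(3,16) → add node 10 parent=4 cost=16
11. q=(4,11) nearest=8 d=1 new=(4,11) → add node 11 parent=8 cost=17
12. q=(1,20) nearest=10 d=4 new=(1,20) → add node 12 parent=10 cost=20
13. q=(18,16) nearest=6 d=2 new=(18,16) → add node 13 parent=6 cost=18
14. q=(5,21) nearest=12 d=4 new=(5,21) → add node 14 parent=12 cost=24
15. q=(13,12) nearest=5 d=1 new=(13,12) → add node 15 parent=5 cost=13
16. q=(30,14) nearest=13 d=12 new=(22,14) → blocked by [17,23]×[11,15], reject
17. q=(17,9) nearest=15 d=4 new=(17,9) → blocked by [15,20]×[9,11], reject
18. q=(9,22) nearest=14 d=4 new=(9,22) → add node 16 parent=14 cost=28
19. q=(14,15) nearest=7 d=1 new=(14,15) → add node 17 parent=7 cost=19
20. q=(14,25) nearest=16 d=5 new=(13,25) → add node 18 parent=16 cost=32
21. q=(24,6) nearest=7 d=9 new=(19,10) → blocked by [17,23]×[11,15], reject
22. q=(26,1) nearest=7 d=13 new=(19,10) → blocked by [17,23]×[11,15], reject
23. q=(15,0) nearest=3 d=8 new=(12,4) → add node 19 parent=3 cost=12
24. q=(29,11) nearest=13 d=11 new=(22,12) → blocked by [17,23]×[11,15], reject
25. q=(10,16) nearest=4 d=4 new=(10,16) → add node 20 parent=4 cost=16
26. q=(12,11) nearest=5 d=1 new=(12,11) → add node 21 parent=5 cost=13
27. q=(23,4) nearest=7 d=10 new=(19,10) → blocked by [17,23]×[11,15], reject
28. q=(4,9) nearest=8 d=1 new=(4,9) → add node 22 parent=8 cost=17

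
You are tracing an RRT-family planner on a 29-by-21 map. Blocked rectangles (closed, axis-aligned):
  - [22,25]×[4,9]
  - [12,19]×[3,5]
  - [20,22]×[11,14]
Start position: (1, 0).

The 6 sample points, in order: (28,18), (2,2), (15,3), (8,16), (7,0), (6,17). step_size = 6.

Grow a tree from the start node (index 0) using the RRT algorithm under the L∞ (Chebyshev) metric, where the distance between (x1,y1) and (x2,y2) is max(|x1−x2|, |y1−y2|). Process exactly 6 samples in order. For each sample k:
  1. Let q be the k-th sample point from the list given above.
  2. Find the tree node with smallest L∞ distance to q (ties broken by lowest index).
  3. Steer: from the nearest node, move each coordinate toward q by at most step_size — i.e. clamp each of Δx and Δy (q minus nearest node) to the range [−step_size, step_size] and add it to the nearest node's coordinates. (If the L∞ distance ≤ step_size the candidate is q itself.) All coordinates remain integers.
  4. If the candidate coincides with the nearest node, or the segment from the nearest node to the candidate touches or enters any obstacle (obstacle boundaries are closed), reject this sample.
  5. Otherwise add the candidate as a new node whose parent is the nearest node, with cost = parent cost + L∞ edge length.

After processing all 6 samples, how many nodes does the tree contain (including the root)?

Node count: 6

1. q=(28,18) nearest=0 d=27 new=(7,6) → add node 1 parent=0 cost=6
2. q=(2,2) nearest=0 d=2 new=(2,2) → add node 2 parent=0 cost=2
3. q=(15,3) nearest=1 d=8 new=(13,3) → blocked by [12,19]×[3,5], reject
4. q=(8,16) nearest=1 d=10 new=(8,12) → add node 3 parent=1 cost=12
5. q=(7,0) nearest=2 d=5 new=(7,0) → add node 4 parent=2 cost=7
6. q=(6,17) nearest=3 d=5 new=(6,17) → add node 5 parent=3 cost=17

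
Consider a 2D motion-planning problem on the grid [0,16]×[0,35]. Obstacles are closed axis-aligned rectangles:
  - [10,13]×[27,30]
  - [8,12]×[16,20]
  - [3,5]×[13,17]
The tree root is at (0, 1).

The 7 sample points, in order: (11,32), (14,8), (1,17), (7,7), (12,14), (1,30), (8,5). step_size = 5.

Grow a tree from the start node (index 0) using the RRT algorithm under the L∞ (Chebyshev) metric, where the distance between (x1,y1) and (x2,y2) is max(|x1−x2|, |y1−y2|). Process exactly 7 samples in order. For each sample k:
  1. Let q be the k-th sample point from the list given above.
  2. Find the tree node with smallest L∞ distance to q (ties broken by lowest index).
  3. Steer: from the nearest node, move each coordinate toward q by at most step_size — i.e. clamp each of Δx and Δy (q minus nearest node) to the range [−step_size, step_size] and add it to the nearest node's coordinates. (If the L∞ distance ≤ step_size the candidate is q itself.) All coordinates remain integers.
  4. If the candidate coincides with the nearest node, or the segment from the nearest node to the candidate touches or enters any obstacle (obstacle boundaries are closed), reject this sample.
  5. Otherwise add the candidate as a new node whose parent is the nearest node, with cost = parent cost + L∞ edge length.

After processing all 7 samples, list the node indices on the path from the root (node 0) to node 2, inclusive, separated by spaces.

Path: 0 1 2

1. q=(11,32) nearest=0 d=31 new=(5,6) → add node 1 parent=0 cost=5
2. q=(14,8) nearest=1 d=9 new=(10,8) → add node 2 parent=1 cost=10
3. q=(1,17) nearest=2 d=9 new=(5,13) → blocked by [3,5]×[13,17], reject
4. q=(7,7) nearest=1 d=2 new=(7,7) → add node 3 parent=1 cost=7
5. q=(12,14) nearest=2 d=6 new=(12,13) → add node 4 parent=2 cost=15
6. q=(1,30) nearest=4 d=17 new=(7,18) → blocked by [8,12]×[16,20], reject
7. q=(8,5) nearest=3 d=2 new=(8,5) → add node 5 parent=3 cost=9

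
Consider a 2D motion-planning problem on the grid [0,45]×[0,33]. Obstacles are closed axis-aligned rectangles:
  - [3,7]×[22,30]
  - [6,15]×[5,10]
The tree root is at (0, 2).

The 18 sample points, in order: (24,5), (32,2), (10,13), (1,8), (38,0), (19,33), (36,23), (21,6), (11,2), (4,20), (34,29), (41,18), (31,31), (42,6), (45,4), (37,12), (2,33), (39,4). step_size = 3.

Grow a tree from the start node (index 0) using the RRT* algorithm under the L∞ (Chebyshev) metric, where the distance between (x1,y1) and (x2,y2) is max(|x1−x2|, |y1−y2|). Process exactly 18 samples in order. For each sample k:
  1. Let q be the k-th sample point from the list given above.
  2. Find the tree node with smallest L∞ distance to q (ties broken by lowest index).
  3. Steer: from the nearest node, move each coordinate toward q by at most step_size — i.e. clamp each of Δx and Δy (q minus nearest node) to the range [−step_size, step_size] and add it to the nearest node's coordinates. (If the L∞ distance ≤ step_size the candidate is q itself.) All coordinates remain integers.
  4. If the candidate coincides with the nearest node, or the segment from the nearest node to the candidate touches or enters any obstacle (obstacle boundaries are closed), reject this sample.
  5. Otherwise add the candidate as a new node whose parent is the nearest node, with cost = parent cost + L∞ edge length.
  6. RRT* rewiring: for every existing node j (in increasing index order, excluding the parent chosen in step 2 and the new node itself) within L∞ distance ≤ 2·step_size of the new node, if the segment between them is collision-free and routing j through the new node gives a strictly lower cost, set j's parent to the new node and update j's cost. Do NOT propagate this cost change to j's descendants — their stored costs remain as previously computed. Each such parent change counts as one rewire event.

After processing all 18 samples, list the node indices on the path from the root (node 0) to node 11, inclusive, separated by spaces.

Path: 0 1 2 4 6 10 11

1. q=(24,5) nearest=0 d=24 new=(3,5) → add node 1 parent=0 cost=3
2. q=(32,2) nearest=1 d=29 new=(6,2) → add node 2 parent=1 cost=6
3. q=(10,13) nearest=1 d=8 new=(6,8) → blocked by [6,15]×[5,10], reject
4. q=(1,8) nearest=1 d=3 new=(1,8) → add node 3 parent=1 cost=6
5. q=(38,0) nearest=2 d=32 new=(9,0) → add node 4 parent=2 cost=9
6. q=(19,33) nearest=3 d=25 new=(4,11) → add node 5 parent=3 cost=9
7. q=(36,23) nearest=4 d=27 new=(12,3) → add node 6 parent=4 cost=12
8. q=(21,6) nearest=6 d=9 new=(15,6) → blocked by [6,15]×[5,10], reject
9. q=(11,2) nearest=6 d=1 new=(11,2) → add node 7 parent=6 cost=13
10. q=(4,20) nearest=5 d=9 new=(4,14) → add node 8 parent=5 cost=12
11. q=(34,29) nearest=6 d=26 new=(15,6) → blocked by [6,15]×[5,10], reject
12. q=(41,18) nearest=6 d=29 new=(15,6) → blocked by [6,15]×[5,10], reject
13. q=(31,31) nearest=5 d=27 new=(7,14) → add node 9 parent=5 cost=12
14. q=(42,6) nearest=6 d=30 new=(15,6) → blocked by [6,15]×[5,10], reject
15. q=(45,4) nearest=6 d=33 new=(15,4) → add node 10 parent=6 cost=15
16. q=(37,12) nearest=10 d=22 new=(18,7) → add node 11 parent=10 cost=18
17. q=(2,33) nearest=8 d=19 new=(2,17) → add node 12 parent=8 cost=15
18. q=(39,4) nearest=11 d=21 new=(21,4) → add node 13 parent=11 cost=21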